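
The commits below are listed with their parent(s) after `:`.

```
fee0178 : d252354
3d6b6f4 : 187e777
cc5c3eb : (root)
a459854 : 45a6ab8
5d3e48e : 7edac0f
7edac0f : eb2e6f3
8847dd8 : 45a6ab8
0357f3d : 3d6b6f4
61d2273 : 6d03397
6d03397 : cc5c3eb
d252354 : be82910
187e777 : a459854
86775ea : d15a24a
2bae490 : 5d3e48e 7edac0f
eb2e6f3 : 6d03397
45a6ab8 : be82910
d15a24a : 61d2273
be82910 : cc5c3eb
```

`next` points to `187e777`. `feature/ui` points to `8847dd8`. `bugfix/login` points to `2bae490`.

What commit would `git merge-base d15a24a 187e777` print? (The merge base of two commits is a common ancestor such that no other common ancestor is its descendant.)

cc5c3eb

Ancestors of d15a24a: {61d2273, 6d03397, cc5c3eb, d15a24a}.
Ancestors of 187e777: {187e777, 45a6ab8, a459854, be82910, cc5c3eb}.
Common ancestors: {cc5c3eb}.
The only common ancestor is cc5c3eb, so it is the merge base.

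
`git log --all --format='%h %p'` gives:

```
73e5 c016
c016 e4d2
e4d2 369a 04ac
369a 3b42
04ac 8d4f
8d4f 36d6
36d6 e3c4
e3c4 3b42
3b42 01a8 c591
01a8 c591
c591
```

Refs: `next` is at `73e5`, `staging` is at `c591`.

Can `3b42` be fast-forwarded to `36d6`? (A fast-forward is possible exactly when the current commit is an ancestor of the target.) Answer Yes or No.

Yes

A fast-forward from 3b42 to 36d6 is possible iff 3b42 is an ancestor of 36d6.
Ancestors of 36d6: {01a8, 36d6, 3b42, c591, e3c4}.
3b42 is among them, so fast-forward is possible.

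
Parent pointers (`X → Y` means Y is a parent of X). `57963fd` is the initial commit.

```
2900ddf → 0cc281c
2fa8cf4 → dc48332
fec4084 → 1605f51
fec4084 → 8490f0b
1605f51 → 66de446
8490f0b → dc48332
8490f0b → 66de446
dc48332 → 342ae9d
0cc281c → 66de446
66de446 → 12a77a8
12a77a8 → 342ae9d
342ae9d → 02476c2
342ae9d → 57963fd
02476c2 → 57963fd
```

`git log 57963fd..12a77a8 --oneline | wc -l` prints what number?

Reachable from 12a77a8: {02476c2, 12a77a8, 342ae9d, 57963fd}.
Reachable from 57963fd: {57963fd}.
In 12a77a8's history but not 57963fd's: {02476c2, 12a77a8, 342ae9d} — 3 commits.

3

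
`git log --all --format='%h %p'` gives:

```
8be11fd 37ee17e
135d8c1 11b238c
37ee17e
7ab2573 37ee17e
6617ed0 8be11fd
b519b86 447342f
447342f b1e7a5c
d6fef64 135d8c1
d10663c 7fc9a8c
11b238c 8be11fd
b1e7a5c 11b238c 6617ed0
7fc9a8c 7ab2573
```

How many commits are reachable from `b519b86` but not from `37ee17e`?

6

Reachable from b519b86: {11b238c, 37ee17e, 447342f, 6617ed0, 8be11fd, b1e7a5c, b519b86}.
Reachable from 37ee17e: {37ee17e}.
In b519b86's history but not 37ee17e's: {11b238c, 447342f, 6617ed0, 8be11fd, b1e7a5c, b519b86} — 6 commits.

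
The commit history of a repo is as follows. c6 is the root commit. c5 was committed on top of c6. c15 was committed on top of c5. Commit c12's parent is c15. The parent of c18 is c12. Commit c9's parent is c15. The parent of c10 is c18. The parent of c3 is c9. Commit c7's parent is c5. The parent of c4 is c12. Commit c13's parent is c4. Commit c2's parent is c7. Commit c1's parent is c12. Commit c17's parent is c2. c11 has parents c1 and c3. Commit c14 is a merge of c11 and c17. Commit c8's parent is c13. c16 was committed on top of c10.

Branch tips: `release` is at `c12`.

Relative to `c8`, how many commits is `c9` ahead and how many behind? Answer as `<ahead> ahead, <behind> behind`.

1 ahead, 4 behind

Reachable from c9: {c15, c5, c6, c9}.
Reachable from c8: {c12, c13, c15, c4, c5, c6, c8}.
Only in c9's history (ahead): {c9} — 1.
Only in c8's history (behind): {c12, c13, c4, c8} — 4.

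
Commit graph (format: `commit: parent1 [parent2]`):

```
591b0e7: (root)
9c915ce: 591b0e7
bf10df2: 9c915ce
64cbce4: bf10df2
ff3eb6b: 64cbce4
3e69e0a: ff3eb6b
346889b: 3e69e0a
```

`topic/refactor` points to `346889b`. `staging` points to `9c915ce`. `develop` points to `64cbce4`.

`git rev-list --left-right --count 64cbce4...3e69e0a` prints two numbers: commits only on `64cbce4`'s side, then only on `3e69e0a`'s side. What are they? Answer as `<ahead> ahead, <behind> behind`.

0 ahead, 2 behind

Reachable from 64cbce4: {591b0e7, 64cbce4, 9c915ce, bf10df2}.
Reachable from 3e69e0a: {3e69e0a, 591b0e7, 64cbce4, 9c915ce, bf10df2, ff3eb6b}.
Only in 64cbce4's history (ahead): {} — 0.
Only in 3e69e0a's history (behind): {3e69e0a, ff3eb6b} — 2.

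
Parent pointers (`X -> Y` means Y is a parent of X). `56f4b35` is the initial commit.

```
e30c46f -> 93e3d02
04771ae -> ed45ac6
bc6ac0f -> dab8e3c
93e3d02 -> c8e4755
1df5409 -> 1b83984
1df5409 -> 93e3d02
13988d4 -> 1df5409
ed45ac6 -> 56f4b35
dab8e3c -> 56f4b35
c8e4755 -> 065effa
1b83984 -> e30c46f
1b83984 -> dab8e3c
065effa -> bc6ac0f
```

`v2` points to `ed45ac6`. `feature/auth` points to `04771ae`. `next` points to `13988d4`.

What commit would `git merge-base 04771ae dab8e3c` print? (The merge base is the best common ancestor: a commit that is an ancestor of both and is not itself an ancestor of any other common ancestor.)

Ancestors of 04771ae: {04771ae, 56f4b35, ed45ac6}.
Ancestors of dab8e3c: {56f4b35, dab8e3c}.
Common ancestors: {56f4b35}.
The only common ancestor is 56f4b35, so it is the merge base.

56f4b35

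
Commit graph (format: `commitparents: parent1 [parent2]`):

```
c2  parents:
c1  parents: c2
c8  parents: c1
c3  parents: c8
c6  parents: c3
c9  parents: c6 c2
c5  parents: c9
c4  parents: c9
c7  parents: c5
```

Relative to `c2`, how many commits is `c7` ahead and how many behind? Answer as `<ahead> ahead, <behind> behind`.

Reachable from c7: {c1, c2, c3, c5, c6, c7, c8, c9}.
Reachable from c2: {c2}.
Only in c7's history (ahead): {c1, c3, c5, c6, c7, c8, c9} — 7.
Only in c2's history (behind): {} — 0.

7 ahead, 0 behind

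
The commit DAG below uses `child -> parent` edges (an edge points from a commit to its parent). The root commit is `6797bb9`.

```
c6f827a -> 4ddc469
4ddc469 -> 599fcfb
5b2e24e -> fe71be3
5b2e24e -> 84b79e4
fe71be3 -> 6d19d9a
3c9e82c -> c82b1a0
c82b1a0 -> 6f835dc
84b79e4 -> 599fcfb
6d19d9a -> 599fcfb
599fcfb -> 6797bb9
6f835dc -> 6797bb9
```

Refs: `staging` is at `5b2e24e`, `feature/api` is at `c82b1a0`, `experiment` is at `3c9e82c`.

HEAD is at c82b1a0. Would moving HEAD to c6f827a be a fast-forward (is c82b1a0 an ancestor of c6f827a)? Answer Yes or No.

No

A fast-forward from c82b1a0 to c6f827a is possible iff c82b1a0 is an ancestor of c6f827a.
Ancestors of c6f827a: {4ddc469, 599fcfb, 6797bb9, c6f827a}.
c82b1a0 is not among them, so fast-forward is not possible.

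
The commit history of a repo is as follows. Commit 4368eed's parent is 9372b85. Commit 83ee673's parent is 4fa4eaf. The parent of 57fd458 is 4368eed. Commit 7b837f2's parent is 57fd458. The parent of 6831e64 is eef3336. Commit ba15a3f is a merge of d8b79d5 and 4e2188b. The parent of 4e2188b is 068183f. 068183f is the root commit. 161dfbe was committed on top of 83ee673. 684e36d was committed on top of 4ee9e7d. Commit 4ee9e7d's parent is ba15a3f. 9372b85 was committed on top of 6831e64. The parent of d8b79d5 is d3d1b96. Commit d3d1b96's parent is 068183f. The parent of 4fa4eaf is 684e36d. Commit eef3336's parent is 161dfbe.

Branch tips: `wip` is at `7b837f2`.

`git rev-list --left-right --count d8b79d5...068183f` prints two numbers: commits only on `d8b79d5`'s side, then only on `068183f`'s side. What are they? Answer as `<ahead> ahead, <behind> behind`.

2 ahead, 0 behind

Reachable from d8b79d5: {068183f, d3d1b96, d8b79d5}.
Reachable from 068183f: {068183f}.
Only in d8b79d5's history (ahead): {d3d1b96, d8b79d5} — 2.
Only in 068183f's history (behind): {} — 0.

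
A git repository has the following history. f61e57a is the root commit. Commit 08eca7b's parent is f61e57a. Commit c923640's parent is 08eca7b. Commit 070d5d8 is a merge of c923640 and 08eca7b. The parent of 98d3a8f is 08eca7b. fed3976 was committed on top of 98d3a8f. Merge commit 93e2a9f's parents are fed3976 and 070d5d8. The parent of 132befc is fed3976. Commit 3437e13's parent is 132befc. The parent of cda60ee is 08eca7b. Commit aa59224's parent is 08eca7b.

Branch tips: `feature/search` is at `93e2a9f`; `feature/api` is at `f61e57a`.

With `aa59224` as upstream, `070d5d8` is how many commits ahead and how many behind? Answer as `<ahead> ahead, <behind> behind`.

Reachable from 070d5d8: {070d5d8, 08eca7b, c923640, f61e57a}.
Reachable from aa59224: {08eca7b, aa59224, f61e57a}.
Only in 070d5d8's history (ahead): {070d5d8, c923640} — 2.
Only in aa59224's history (behind): {aa59224} — 1.

2 ahead, 1 behind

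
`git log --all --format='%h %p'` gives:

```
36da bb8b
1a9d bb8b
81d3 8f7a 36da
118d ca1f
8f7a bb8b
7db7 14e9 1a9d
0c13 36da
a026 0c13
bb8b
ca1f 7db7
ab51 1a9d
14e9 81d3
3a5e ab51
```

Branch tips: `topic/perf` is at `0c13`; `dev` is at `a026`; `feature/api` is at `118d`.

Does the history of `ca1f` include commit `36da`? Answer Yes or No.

Yes

Ancestors of ca1f (commits reachable by following parents): {14e9, 1a9d, 36da, 7db7, 81d3, 8f7a, bb8b, ca1f}.
36da is in that set, so it is an ancestor of ca1f.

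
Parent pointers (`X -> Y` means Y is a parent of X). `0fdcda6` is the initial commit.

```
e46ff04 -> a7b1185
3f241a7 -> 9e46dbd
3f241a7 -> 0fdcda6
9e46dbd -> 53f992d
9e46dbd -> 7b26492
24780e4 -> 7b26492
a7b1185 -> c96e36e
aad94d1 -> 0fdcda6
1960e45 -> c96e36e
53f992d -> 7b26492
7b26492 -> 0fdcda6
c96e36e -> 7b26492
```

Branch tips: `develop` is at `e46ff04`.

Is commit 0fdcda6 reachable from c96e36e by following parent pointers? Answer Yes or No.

Ancestors of c96e36e (commits reachable by following parents): {0fdcda6, 7b26492, c96e36e}.
0fdcda6 is in that set, so it is an ancestor of c96e36e.

Yes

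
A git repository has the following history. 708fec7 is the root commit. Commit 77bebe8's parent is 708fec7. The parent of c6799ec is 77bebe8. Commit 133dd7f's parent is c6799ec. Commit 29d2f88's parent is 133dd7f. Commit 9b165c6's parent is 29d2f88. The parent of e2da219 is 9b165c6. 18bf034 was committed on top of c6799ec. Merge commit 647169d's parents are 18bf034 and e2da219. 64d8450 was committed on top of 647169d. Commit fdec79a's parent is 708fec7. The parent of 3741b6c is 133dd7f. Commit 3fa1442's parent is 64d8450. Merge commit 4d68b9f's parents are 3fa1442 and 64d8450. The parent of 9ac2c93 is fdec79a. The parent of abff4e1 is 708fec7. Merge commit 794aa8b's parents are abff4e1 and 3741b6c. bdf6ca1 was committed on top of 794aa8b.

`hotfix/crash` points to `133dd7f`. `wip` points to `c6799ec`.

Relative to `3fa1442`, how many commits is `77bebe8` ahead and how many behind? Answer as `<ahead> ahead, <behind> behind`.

Reachable from 77bebe8: {708fec7, 77bebe8}.
Reachable from 3fa1442: {133dd7f, 18bf034, 29d2f88, 3fa1442, 647169d, 64d8450, 708fec7, 77bebe8, 9b165c6, c6799ec, e2da219}.
Only in 77bebe8's history (ahead): {} — 0.
Only in 3fa1442's history (behind): {133dd7f, 18bf034, 29d2f88, 3fa1442, 647169d, 64d8450, 9b165c6, c6799ec, e2da219} — 9.

0 ahead, 9 behind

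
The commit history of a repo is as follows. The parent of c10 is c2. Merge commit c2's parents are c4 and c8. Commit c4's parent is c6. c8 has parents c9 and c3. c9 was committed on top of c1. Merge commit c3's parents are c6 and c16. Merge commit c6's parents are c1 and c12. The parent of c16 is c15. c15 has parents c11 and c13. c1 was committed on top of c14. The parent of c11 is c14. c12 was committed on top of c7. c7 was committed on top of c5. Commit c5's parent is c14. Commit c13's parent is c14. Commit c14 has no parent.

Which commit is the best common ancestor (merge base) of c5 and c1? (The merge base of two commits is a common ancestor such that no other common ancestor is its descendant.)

c14

Ancestors of c5: {c14, c5}.
Ancestors of c1: {c1, c14}.
Common ancestors: {c14}.
The only common ancestor is c14, so it is the merge base.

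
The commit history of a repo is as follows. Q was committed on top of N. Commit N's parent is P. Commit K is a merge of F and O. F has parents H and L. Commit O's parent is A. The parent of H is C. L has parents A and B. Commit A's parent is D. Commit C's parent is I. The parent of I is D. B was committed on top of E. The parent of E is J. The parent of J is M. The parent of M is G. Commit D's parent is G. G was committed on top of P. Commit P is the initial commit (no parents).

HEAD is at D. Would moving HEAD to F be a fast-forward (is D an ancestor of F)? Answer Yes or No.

Yes

A fast-forward from D to F is possible iff D is an ancestor of F.
Ancestors of F: {A, B, C, D, E, F, G, H, I, J, L, M, P}.
D is among them, so fast-forward is possible.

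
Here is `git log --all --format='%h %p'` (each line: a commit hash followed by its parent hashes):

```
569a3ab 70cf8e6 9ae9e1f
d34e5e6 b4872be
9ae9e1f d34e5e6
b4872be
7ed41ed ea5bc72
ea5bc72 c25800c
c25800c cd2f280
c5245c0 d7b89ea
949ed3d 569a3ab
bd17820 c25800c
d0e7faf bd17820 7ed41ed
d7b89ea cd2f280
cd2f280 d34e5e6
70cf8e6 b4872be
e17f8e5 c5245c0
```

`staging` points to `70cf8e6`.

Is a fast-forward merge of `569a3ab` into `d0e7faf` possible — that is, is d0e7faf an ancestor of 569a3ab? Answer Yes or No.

No

A fast-forward from d0e7faf to 569a3ab is possible iff d0e7faf is an ancestor of 569a3ab.
Ancestors of 569a3ab: {569a3ab, 70cf8e6, 9ae9e1f, b4872be, d34e5e6}.
d0e7faf is not among them, so fast-forward is not possible.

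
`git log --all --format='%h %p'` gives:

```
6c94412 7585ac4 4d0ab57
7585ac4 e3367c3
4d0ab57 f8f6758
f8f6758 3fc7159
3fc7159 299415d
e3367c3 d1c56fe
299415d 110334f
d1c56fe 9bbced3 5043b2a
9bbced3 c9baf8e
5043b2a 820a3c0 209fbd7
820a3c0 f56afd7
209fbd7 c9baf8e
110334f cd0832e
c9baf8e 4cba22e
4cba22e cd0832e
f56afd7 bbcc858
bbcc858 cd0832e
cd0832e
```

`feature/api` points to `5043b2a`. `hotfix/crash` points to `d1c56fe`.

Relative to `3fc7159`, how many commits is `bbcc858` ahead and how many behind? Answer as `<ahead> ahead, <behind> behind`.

1 ahead, 3 behind

Reachable from bbcc858: {bbcc858, cd0832e}.
Reachable from 3fc7159: {110334f, 299415d, 3fc7159, cd0832e}.
Only in bbcc858's history (ahead): {bbcc858} — 1.
Only in 3fc7159's history (behind): {110334f, 299415d, 3fc7159} — 3.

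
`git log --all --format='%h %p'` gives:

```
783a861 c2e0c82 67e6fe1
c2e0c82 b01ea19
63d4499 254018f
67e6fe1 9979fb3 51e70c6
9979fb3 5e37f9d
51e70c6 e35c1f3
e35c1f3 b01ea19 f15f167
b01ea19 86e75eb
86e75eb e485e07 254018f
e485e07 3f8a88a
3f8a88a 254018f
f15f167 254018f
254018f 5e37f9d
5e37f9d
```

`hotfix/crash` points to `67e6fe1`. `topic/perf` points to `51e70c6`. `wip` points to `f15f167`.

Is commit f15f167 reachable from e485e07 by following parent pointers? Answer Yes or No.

No

Ancestors of e485e07: {254018f, 3f8a88a, 5e37f9d, e485e07}.
f15f167 is not in that set, so it is not an ancestor of e485e07.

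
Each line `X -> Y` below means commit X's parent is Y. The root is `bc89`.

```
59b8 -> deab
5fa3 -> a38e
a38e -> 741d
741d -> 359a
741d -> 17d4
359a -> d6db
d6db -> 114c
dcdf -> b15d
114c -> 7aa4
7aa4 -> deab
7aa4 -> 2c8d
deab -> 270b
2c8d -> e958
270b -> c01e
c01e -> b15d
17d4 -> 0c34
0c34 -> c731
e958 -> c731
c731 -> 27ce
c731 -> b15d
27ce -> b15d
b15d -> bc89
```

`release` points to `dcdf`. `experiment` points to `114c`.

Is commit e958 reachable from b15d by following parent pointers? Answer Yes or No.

No

Ancestors of b15d: {b15d, bc89}.
e958 is not in that set, so it is not an ancestor of b15d.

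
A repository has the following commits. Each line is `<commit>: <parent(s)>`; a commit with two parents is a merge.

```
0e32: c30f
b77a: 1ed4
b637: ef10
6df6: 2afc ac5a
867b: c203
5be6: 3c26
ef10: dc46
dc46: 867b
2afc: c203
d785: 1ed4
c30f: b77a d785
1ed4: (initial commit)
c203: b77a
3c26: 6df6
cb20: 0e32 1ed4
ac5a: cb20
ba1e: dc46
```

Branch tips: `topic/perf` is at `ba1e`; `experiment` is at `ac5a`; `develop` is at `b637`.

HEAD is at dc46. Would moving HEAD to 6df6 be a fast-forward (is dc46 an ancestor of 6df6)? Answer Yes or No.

A fast-forward from dc46 to 6df6 is possible iff dc46 is an ancestor of 6df6.
Ancestors of 6df6: {0e32, 1ed4, 2afc, 6df6, ac5a, b77a, c203, c30f, cb20, d785}.
dc46 is not among them, so fast-forward is not possible.

No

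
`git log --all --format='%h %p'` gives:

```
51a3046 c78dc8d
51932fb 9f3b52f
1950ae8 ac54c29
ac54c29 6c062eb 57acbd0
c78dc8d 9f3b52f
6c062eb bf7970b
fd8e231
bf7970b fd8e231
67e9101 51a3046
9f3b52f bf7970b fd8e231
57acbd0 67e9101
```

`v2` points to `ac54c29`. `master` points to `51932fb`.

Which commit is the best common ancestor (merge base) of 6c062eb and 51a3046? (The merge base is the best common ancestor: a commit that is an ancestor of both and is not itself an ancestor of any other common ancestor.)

Ancestors of 6c062eb: {6c062eb, bf7970b, fd8e231}.
Ancestors of 51a3046: {51a3046, 9f3b52f, bf7970b, c78dc8d, fd8e231}.
Common ancestors: {bf7970b, fd8e231}.
Among these, bf7970b is not an ancestor of any other common ancestor — it is the merge base.

bf7970b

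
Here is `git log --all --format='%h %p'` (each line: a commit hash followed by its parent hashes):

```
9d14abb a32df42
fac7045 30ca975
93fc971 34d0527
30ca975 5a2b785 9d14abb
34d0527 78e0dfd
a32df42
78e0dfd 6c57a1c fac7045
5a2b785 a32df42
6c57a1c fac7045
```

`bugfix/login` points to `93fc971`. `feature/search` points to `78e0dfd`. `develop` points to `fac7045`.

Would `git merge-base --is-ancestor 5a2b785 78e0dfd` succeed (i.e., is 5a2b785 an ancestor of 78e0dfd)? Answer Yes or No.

Yes

Ancestors of 78e0dfd (commits reachable by following parents): {30ca975, 5a2b785, 6c57a1c, 78e0dfd, 9d14abb, a32df42, fac7045}.
5a2b785 is in that set, so it is an ancestor of 78e0dfd.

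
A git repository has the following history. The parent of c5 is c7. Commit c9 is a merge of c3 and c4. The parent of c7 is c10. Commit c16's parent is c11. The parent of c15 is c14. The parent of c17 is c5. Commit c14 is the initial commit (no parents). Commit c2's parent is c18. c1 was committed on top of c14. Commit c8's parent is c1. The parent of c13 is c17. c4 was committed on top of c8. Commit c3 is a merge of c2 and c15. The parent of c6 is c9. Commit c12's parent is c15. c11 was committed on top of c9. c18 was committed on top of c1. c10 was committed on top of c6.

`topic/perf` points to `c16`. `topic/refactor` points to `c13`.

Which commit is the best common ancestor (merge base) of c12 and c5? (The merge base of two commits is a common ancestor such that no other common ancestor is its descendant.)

c15

Ancestors of c12: {c12, c14, c15}.
Ancestors of c5: {c1, c10, c14, c15, c18, c2, c3, c4, c5, c6, c7, c8, c9}.
Common ancestors: {c14, c15}.
Among these, c15 is not an ancestor of any other common ancestor — it is the merge base.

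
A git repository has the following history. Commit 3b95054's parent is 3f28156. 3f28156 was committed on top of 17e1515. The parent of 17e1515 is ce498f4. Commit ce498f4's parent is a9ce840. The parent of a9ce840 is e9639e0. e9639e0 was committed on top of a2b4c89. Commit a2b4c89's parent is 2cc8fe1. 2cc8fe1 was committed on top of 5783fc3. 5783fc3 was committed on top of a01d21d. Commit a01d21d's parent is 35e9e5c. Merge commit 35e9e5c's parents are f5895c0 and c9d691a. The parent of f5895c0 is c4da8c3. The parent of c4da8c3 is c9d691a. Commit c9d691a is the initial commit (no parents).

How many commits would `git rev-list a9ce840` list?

Walking parent pointers from a9ce840: reachable set = {2cc8fe1, 35e9e5c, 5783fc3, a01d21d, a2b4c89, a9ce840, c4da8c3, c9d691a, e9639e0, f5895c0}.
That is 10 commits.

10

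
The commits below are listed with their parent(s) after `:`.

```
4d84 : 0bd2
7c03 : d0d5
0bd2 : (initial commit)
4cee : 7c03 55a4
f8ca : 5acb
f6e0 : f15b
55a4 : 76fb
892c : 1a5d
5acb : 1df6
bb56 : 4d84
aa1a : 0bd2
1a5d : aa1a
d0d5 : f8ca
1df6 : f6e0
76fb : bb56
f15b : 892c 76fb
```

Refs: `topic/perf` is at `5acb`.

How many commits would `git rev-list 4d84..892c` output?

Reachable from 892c: {0bd2, 1a5d, 892c, aa1a}.
Reachable from 4d84: {0bd2, 4d84}.
In 892c's history but not 4d84's: {1a5d, 892c, aa1a} — 3 commits.

3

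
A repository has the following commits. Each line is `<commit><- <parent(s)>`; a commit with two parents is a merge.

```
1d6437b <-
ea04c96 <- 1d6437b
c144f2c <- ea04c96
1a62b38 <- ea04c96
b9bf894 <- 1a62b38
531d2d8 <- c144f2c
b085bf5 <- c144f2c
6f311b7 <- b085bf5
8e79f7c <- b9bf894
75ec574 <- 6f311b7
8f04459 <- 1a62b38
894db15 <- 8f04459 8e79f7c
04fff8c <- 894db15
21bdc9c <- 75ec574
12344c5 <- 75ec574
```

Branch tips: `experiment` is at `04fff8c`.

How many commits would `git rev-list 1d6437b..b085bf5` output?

3

Reachable from b085bf5: {1d6437b, b085bf5, c144f2c, ea04c96}.
Reachable from 1d6437b: {1d6437b}.
In b085bf5's history but not 1d6437b's: {b085bf5, c144f2c, ea04c96} — 3 commits.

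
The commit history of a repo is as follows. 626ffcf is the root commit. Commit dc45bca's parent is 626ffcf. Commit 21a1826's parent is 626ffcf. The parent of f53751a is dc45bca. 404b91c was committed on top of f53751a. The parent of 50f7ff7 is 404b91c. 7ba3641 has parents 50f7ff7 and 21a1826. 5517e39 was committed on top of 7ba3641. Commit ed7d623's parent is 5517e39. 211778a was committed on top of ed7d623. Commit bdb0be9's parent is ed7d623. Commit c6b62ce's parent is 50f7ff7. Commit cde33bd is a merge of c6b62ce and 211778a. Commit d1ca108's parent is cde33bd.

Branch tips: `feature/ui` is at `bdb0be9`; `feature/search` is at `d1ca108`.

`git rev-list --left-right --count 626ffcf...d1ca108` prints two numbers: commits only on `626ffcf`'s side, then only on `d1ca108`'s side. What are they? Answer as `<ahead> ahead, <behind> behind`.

Reachable from 626ffcf: {626ffcf}.
Reachable from d1ca108: {211778a, 21a1826, 404b91c, 50f7ff7, 5517e39, 626ffcf, 7ba3641, c6b62ce, cde33bd, d1ca108, dc45bca, ed7d623, f53751a}.
Only in 626ffcf's history (ahead): {} — 0.
Only in d1ca108's history (behind): {211778a, 21a1826, 404b91c, 50f7ff7, 5517e39, 7ba3641, c6b62ce, cde33bd, d1ca108, dc45bca, ed7d623, f53751a} — 12.

0 ahead, 12 behind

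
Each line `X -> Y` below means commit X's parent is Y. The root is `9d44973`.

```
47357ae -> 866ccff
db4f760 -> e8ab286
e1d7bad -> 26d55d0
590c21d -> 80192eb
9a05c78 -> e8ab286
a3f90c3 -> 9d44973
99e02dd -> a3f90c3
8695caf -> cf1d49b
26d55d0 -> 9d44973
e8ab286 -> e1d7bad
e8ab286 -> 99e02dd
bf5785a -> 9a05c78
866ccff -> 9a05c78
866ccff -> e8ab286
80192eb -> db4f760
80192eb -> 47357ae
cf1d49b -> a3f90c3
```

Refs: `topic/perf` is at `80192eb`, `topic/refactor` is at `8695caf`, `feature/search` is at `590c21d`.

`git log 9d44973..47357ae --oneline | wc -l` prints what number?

8

Reachable from 47357ae: {26d55d0, 47357ae, 866ccff, 99e02dd, 9a05c78, 9d44973, a3f90c3, e1d7bad, e8ab286}.
Reachable from 9d44973: {9d44973}.
In 47357ae's history but not 9d44973's: {26d55d0, 47357ae, 866ccff, 99e02dd, 9a05c78, a3f90c3, e1d7bad, e8ab286} — 8 commits.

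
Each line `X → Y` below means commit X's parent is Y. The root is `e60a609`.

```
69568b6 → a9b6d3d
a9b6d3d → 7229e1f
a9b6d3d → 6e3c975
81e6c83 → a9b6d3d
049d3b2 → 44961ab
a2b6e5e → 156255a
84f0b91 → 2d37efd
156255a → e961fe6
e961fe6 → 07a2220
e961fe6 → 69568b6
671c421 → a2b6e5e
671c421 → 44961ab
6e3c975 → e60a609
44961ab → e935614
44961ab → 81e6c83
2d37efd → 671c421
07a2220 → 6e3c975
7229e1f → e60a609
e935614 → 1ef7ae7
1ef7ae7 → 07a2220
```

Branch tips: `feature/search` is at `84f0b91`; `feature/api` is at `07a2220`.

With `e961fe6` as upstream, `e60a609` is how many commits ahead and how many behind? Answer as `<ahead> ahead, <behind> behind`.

0 ahead, 6 behind

Reachable from e60a609: {e60a609}.
Reachable from e961fe6: {07a2220, 69568b6, 6e3c975, 7229e1f, a9b6d3d, e60a609, e961fe6}.
Only in e60a609's history (ahead): {} — 0.
Only in e961fe6's history (behind): {07a2220, 69568b6, 6e3c975, 7229e1f, a9b6d3d, e961fe6} — 6.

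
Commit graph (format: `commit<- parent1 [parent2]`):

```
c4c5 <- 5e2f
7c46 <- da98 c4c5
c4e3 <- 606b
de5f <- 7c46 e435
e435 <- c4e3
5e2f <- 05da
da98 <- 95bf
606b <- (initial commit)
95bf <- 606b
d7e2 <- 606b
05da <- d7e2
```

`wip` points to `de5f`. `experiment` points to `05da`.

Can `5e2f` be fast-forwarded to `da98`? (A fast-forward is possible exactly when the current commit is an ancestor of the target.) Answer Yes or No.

No

A fast-forward from 5e2f to da98 is possible iff 5e2f is an ancestor of da98.
Ancestors of da98: {606b, 95bf, da98}.
5e2f is not among them, so fast-forward is not possible.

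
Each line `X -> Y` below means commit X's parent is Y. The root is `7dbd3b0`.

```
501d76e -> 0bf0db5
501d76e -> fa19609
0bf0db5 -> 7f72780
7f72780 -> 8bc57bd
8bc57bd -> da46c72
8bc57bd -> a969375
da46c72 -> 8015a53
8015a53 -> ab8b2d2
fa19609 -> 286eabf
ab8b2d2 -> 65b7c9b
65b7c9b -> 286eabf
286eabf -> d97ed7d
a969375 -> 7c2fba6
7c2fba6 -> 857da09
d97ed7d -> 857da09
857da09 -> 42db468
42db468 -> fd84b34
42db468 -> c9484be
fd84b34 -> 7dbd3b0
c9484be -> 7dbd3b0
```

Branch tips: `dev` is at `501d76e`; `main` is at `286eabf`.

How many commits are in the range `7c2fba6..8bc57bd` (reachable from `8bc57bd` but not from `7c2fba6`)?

8

Reachable from 8bc57bd: {286eabf, 42db468, 65b7c9b, 7c2fba6, 7dbd3b0, 8015a53, 857da09, 8bc57bd, a969375, ab8b2d2, c9484be, d97ed7d, da46c72, fd84b34}.
Reachable from 7c2fba6: {42db468, 7c2fba6, 7dbd3b0, 857da09, c9484be, fd84b34}.
In 8bc57bd's history but not 7c2fba6's: {286eabf, 65b7c9b, 8015a53, 8bc57bd, a969375, ab8b2d2, d97ed7d, da46c72} — 8 commits.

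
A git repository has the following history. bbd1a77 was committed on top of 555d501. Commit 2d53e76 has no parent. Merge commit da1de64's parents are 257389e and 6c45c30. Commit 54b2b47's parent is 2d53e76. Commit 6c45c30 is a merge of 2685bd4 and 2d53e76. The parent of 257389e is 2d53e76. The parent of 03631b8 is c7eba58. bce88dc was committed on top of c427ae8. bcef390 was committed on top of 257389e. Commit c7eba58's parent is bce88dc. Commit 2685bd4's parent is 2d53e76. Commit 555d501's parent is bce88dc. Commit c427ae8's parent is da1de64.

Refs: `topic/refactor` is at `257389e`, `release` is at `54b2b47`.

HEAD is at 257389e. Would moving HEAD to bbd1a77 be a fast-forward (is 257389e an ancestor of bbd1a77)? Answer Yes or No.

A fast-forward from 257389e to bbd1a77 is possible iff 257389e is an ancestor of bbd1a77.
Ancestors of bbd1a77: {257389e, 2685bd4, 2d53e76, 555d501, 6c45c30, bbd1a77, bce88dc, c427ae8, da1de64}.
257389e is among them, so fast-forward is possible.

Yes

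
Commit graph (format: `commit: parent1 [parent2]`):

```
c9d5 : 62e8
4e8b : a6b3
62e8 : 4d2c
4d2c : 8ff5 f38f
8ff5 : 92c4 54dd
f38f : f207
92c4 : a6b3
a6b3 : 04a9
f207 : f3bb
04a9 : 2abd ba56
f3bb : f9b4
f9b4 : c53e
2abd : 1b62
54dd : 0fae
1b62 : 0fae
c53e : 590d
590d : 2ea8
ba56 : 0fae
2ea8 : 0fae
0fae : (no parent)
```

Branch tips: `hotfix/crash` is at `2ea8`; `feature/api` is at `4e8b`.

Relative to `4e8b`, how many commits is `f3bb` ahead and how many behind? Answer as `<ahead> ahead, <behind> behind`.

5 ahead, 6 behind

Reachable from f3bb: {0fae, 2ea8, 590d, c53e, f3bb, f9b4}.
Reachable from 4e8b: {04a9, 0fae, 1b62, 2abd, 4e8b, a6b3, ba56}.
Only in f3bb's history (ahead): {2ea8, 590d, c53e, f3bb, f9b4} — 5.
Only in 4e8b's history (behind): {04a9, 1b62, 2abd, 4e8b, a6b3, ba56} — 6.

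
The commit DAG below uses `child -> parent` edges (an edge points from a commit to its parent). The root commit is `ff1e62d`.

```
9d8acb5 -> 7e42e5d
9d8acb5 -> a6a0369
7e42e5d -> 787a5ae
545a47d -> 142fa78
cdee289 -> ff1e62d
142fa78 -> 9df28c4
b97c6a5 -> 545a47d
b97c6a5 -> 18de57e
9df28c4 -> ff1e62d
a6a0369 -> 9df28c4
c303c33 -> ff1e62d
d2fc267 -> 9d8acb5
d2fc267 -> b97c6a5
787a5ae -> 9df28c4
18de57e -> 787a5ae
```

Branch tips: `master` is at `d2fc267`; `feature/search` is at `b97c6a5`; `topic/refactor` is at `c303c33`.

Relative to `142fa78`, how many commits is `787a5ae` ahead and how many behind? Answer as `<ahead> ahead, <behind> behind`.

1 ahead, 1 behind

Reachable from 787a5ae: {787a5ae, 9df28c4, ff1e62d}.
Reachable from 142fa78: {142fa78, 9df28c4, ff1e62d}.
Only in 787a5ae's history (ahead): {787a5ae} — 1.
Only in 142fa78's history (behind): {142fa78} — 1.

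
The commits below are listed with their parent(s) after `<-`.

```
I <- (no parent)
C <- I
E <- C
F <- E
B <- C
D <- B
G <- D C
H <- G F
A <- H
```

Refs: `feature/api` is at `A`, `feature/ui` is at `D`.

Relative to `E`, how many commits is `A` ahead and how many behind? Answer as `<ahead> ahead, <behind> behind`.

6 ahead, 0 behind

Reachable from A: {A, B, C, D, E, F, G, H, I}.
Reachable from E: {C, E, I}.
Only in A's history (ahead): {A, B, D, F, G, H} — 6.
Only in E's history (behind): {} — 0.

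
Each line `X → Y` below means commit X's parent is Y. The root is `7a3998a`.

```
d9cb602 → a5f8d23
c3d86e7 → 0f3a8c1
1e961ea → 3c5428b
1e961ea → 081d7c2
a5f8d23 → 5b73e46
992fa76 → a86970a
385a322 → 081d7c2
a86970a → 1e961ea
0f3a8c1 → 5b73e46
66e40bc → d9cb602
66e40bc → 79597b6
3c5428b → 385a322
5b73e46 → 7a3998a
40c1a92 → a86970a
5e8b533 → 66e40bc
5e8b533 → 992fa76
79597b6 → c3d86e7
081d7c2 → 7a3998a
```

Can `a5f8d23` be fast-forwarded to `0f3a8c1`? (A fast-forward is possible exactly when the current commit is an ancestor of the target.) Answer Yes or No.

No

A fast-forward from a5f8d23 to 0f3a8c1 is possible iff a5f8d23 is an ancestor of 0f3a8c1.
Ancestors of 0f3a8c1: {0f3a8c1, 5b73e46, 7a3998a}.
a5f8d23 is not among them, so fast-forward is not possible.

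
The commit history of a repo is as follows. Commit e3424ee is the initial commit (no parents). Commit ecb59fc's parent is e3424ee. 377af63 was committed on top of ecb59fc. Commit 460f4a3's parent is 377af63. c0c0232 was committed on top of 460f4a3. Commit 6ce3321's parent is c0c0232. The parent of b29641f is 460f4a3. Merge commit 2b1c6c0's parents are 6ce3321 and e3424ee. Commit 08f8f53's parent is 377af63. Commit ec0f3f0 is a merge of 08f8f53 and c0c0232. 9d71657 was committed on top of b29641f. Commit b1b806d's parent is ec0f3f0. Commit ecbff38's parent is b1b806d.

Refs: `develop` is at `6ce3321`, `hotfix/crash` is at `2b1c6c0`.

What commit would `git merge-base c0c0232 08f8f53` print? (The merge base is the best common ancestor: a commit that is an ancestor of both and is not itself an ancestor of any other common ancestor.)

Ancestors of c0c0232: {377af63, 460f4a3, c0c0232, e3424ee, ecb59fc}.
Ancestors of 08f8f53: {08f8f53, 377af63, e3424ee, ecb59fc}.
Common ancestors: {377af63, e3424ee, ecb59fc}.
Among these, 377af63 is not an ancestor of any other common ancestor — it is the merge base.

377af63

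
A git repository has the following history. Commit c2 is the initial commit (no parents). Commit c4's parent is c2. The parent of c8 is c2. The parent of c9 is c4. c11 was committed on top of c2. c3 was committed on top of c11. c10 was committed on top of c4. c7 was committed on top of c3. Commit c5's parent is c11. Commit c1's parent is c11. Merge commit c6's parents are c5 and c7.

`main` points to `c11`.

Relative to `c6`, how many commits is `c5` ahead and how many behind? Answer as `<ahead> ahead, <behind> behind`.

0 ahead, 3 behind

Reachable from c5: {c11, c2, c5}.
Reachable from c6: {c11, c2, c3, c5, c6, c7}.
Only in c5's history (ahead): {} — 0.
Only in c6's history (behind): {c3, c6, c7} — 3.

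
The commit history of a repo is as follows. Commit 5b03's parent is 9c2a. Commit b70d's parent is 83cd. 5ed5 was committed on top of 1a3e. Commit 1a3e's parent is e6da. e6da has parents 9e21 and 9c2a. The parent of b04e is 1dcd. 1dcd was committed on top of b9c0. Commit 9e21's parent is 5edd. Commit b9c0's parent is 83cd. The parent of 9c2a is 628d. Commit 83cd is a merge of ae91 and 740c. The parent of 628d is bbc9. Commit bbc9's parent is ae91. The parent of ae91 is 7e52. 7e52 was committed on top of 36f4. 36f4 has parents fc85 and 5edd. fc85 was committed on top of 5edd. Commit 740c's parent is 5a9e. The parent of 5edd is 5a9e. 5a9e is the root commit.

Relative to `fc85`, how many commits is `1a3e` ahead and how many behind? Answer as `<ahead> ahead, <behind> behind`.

9 ahead, 0 behind

Reachable from 1a3e: {1a3e, 36f4, 5a9e, 5edd, 628d, 7e52, 9c2a, 9e21, ae91, bbc9, e6da, fc85}.
Reachable from fc85: {5a9e, 5edd, fc85}.
Only in 1a3e's history (ahead): {1a3e, 36f4, 628d, 7e52, 9c2a, 9e21, ae91, bbc9, e6da} — 9.
Only in fc85's history (behind): {} — 0.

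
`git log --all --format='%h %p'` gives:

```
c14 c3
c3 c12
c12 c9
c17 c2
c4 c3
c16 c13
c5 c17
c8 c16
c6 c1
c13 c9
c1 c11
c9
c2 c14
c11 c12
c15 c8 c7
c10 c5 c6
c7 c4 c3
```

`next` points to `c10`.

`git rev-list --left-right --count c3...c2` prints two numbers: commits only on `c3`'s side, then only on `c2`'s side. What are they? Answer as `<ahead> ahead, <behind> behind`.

Reachable from c3: {c12, c3, c9}.
Reachable from c2: {c12, c14, c2, c3, c9}.
Only in c3's history (ahead): {} — 0.
Only in c2's history (behind): {c14, c2} — 2.

0 ahead, 2 behind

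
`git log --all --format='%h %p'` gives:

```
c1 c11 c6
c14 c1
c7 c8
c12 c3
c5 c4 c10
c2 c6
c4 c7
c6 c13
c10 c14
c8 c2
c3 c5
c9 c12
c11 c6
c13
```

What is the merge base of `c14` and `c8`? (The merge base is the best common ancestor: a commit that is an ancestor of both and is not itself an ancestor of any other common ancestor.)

c6

Ancestors of c14: {c1, c11, c13, c14, c6}.
Ancestors of c8: {c13, c2, c6, c8}.
Common ancestors: {c13, c6}.
Among these, c6 is not an ancestor of any other common ancestor — it is the merge base.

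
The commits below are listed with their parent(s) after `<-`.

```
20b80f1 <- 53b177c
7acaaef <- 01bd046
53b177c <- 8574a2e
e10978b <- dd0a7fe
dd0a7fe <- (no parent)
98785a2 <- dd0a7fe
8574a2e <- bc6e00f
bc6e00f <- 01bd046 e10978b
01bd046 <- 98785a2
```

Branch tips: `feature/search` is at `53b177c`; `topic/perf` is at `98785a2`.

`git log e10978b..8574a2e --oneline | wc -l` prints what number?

4

Reachable from 8574a2e: {01bd046, 8574a2e, 98785a2, bc6e00f, dd0a7fe, e10978b}.
Reachable from e10978b: {dd0a7fe, e10978b}.
In 8574a2e's history but not e10978b's: {01bd046, 8574a2e, 98785a2, bc6e00f} — 4 commits.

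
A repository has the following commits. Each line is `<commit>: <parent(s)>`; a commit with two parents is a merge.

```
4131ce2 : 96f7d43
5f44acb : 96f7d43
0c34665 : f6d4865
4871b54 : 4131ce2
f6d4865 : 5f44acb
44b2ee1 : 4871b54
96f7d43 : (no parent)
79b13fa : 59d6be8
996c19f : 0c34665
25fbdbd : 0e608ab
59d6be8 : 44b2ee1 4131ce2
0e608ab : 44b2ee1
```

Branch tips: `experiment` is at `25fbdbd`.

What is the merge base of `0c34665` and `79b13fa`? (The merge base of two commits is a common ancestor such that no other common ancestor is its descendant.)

96f7d43

Ancestors of 0c34665: {0c34665, 5f44acb, 96f7d43, f6d4865}.
Ancestors of 79b13fa: {4131ce2, 44b2ee1, 4871b54, 59d6be8, 79b13fa, 96f7d43}.
Common ancestors: {96f7d43}.
The only common ancestor is 96f7d43, so it is the merge base.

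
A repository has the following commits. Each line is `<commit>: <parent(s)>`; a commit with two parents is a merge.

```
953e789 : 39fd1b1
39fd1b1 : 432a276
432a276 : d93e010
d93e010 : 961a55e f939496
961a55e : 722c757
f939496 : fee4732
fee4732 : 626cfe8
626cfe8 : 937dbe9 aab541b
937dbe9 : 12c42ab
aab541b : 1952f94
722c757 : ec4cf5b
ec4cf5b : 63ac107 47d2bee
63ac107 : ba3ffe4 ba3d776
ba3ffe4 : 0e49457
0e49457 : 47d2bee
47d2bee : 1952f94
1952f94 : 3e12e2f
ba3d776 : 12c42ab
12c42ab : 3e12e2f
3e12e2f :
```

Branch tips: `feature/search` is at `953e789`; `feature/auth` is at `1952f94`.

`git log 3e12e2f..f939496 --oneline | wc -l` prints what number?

7

Reachable from f939496: {12c42ab, 1952f94, 3e12e2f, 626cfe8, 937dbe9, aab541b, f939496, fee4732}.
Reachable from 3e12e2f: {3e12e2f}.
In f939496's history but not 3e12e2f's: {12c42ab, 1952f94, 626cfe8, 937dbe9, aab541b, f939496, fee4732} — 7 commits.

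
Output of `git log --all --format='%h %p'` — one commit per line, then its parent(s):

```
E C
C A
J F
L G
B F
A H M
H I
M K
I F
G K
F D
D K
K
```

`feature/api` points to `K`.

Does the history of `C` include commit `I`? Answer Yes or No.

Yes

Ancestors of C (commits reachable by following parents): {A, C, D, F, H, I, K, M}.
I is in that set, so it is an ancestor of C.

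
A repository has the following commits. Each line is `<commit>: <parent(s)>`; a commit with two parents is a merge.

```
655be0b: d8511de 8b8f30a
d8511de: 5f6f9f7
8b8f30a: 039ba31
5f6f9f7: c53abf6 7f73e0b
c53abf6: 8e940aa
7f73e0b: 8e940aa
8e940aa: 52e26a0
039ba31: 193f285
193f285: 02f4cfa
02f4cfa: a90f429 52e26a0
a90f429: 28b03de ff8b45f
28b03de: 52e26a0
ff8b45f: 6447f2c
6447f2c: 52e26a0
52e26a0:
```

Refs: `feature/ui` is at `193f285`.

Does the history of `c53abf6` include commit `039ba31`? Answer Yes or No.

No

Ancestors of c53abf6: {52e26a0, 8e940aa, c53abf6}.
039ba31 is not in that set, so it is not an ancestor of c53abf6.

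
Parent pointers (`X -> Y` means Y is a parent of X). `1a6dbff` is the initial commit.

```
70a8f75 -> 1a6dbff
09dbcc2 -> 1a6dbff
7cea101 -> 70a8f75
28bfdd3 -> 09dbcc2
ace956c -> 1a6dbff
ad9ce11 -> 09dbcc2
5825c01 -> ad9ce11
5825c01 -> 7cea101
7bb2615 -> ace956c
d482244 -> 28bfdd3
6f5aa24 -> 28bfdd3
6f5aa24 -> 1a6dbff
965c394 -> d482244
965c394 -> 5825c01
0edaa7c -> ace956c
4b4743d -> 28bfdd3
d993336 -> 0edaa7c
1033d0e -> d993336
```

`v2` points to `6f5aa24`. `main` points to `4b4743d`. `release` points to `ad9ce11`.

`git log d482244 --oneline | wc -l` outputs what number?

Walking parent pointers from d482244: reachable set = {09dbcc2, 1a6dbff, 28bfdd3, d482244}.
That is 4 commits.

4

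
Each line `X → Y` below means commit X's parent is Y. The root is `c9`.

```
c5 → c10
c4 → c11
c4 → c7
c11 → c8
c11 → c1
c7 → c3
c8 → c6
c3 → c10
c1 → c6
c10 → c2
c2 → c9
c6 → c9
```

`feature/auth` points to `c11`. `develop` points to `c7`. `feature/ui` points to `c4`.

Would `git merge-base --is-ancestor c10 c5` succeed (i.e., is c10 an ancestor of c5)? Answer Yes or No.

Ancestors of c5 (commits reachable by following parents): {c10, c2, c5, c9}.
c10 is in that set, so it is an ancestor of c5.

Yes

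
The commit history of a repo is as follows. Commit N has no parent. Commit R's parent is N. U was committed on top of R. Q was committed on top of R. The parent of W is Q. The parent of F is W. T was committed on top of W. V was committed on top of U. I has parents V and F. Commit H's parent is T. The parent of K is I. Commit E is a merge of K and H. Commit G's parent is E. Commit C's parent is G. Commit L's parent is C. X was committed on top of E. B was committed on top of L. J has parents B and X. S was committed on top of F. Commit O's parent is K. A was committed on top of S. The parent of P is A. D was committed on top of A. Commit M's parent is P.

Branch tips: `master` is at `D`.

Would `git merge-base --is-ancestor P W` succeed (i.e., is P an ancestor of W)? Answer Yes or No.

No

Ancestors of W: {N, Q, R, W}.
P is not in that set, so it is not an ancestor of W.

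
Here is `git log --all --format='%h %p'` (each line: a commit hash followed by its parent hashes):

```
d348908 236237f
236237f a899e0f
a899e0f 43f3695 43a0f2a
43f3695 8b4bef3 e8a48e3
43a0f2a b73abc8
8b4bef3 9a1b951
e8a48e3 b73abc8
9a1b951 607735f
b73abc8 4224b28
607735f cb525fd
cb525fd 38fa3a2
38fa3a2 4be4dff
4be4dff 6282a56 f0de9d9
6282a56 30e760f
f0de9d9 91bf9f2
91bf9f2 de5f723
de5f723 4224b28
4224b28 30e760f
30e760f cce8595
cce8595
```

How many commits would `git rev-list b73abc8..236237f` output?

Reachable from 236237f: {236237f, 30e760f, 38fa3a2, 4224b28, 43a0f2a, 43f3695, 4be4dff, 607735f, 6282a56, 8b4bef3, 91bf9f2, 9a1b951, a899e0f, b73abc8, cb525fd, cce8595, de5f723, e8a48e3, f0de9d9}.
Reachable from b73abc8: {30e760f, 4224b28, b73abc8, cce8595}.
In 236237f's history but not b73abc8's: {236237f, 38fa3a2, 43a0f2a, 43f3695, 4be4dff, 607735f, 6282a56, 8b4bef3, 91bf9f2, 9a1b951, a899e0f, cb525fd, de5f723, e8a48e3, f0de9d9} — 15 commits.

15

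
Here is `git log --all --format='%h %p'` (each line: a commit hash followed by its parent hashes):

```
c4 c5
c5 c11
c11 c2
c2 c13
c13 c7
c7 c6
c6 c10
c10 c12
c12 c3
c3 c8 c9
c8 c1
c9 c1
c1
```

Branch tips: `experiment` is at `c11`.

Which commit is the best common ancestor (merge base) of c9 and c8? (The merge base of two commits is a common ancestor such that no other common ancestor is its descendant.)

Ancestors of c9: {c1, c9}.
Ancestors of c8: {c1, c8}.
Common ancestors: {c1}.
The only common ancestor is c1, so it is the merge base.

c1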